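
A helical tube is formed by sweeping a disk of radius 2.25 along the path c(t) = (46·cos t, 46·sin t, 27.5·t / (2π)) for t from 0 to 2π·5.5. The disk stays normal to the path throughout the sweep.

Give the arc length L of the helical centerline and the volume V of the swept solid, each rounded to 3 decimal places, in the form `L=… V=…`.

2πR = 2π·46 = 289.026524
per-turn = √(289.026524² + 27.5²) = √(83536.3317 + 756.25) = √84292.5817 = 290.331847
L = 5.5 × 290.331847 = 1596.825161
V = π·2.25² × L = 15.904313 × 1596.825161 = 25396.406862

L=1596.825 V=25396.407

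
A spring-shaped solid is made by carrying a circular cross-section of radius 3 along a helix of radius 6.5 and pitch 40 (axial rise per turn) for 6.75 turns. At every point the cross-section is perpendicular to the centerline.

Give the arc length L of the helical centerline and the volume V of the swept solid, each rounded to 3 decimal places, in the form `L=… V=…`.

2πR = 2π·6.5 = 40.840704
per-turn = √(40.840704² + 40²) = √(1667.9631 + 1600) = √3267.9631 = 57.166101
L = 6.75 × 57.166101 = 385.871184
V = π·3² × L = 28.274334 × 385.871184 = 10910.250696

L=385.871 V=10910.251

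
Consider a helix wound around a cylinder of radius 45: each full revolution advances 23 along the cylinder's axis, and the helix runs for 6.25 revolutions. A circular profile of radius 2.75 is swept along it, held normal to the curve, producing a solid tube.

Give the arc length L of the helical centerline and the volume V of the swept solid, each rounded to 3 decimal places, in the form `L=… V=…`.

L=1772.983 V=42123.051

2πR = 2π·45 = 282.743339
per-turn = √(282.743339² + 23²) = √(79943.7956 + 529) = √80472.7956 = 283.677274
L = 6.25 × 283.677274 = 1772.982961
V = π·2.75² × L = 23.758294 × 1772.982961 = 42123.051230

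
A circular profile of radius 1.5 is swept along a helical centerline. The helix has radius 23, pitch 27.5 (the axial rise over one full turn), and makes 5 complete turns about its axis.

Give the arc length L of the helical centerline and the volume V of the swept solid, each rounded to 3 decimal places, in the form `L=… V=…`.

L=735.533 V=5199.174

2πR = 2π·23 = 144.513262
per-turn = √(144.513262² + 27.5²) = √(20884.0829 + 756.25) = √21640.3329 = 147.106536
L = 5 × 147.106536 = 735.532680
V = π·1.5² × L = 7.068583 × 735.532680 = 5199.174141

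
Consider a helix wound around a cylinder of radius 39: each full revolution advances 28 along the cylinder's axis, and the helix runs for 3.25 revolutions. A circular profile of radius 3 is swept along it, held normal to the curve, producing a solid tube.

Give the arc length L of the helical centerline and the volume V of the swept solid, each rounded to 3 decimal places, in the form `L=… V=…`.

L=801.576 V=22664.026

2πR = 2π·39 = 245.044227
per-turn = √(245.044227² + 28²) = √(60046.6732 + 784) = √60830.6732 = 246.638750
L = 3.25 × 246.638750 = 801.575939
V = π·3² × L = 28.274334 × 801.575939 = 22664.025721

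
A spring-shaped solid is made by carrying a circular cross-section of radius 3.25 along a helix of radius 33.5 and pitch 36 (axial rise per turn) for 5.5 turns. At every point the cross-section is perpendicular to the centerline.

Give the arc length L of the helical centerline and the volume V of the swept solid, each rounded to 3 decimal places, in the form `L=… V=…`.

2πR = 2π·33.5 = 210.486708
per-turn = √(210.486708² + 36²) = √(44304.6542 + 1296) = √45600.6542 = 213.543097
L = 5.5 × 213.543097 = 1174.487032
V = π·3.25² × L = 33.183072 × 1174.487032 = 38973.088218

L=1174.487 V=38973.088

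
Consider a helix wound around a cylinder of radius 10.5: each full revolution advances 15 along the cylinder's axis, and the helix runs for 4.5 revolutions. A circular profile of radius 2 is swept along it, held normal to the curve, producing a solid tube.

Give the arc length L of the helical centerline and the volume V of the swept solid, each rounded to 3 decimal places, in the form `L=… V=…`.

L=304.457 V=3825.924

2πR = 2π·10.5 = 65.973446
per-turn = √(65.973446² + 15²) = √(4352.4955 + 225) = √4577.4955 = 67.657191
L = 4.5 × 67.657191 = 304.457361
V = π·2² × L = 12.566371 × 304.457361 = 3825.924035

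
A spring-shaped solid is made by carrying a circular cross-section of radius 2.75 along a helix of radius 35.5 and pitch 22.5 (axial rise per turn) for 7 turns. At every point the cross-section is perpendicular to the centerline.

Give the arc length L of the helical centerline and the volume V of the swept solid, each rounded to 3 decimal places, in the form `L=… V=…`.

L=1569.295 V=37283.777

2πR = 2π·35.5 = 223.053078
per-turn = √(223.053078² + 22.5²) = √(49752.6758 + 506.25) = √50258.9258 = 224.185026
L = 7 × 224.185026 = 1569.295180
V = π·2.75² × L = 23.758294 × 1569.295180 = 37283.776966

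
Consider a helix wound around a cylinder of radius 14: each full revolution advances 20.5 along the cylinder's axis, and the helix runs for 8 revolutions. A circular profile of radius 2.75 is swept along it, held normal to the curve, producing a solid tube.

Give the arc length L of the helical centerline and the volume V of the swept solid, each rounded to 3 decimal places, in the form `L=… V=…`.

L=722.574 V=17167.127

2πR = 2π·14 = 87.964594
per-turn = √(87.964594² + 20.5²) = √(7737.7699 + 420.25) = √8158.0199 = 90.321757
L = 8 × 90.321757 = 722.574059
V = π·2.75² × L = 23.758294 × 722.574059 = 17167.127245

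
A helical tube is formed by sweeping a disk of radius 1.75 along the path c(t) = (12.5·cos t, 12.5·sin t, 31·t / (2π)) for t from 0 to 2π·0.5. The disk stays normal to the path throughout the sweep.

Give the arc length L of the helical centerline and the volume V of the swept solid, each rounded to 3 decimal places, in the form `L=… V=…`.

L=42.218 V=406.187

2πR = 2π·12.5 = 78.539816
per-turn = √(78.539816² + 31²) = √(6168.5028 + 961) = √7129.5028 = 84.436383
L = 0.5 × 84.436383 = 42.218191
V = π·1.75² × L = 9.621128 × 42.218191 = 406.186603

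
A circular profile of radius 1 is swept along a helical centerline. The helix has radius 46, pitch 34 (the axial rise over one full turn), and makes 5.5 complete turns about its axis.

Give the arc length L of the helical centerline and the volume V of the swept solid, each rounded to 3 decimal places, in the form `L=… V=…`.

L=1600.607 V=5028.455

2πR = 2π·46 = 289.026524
per-turn = √(289.026524² + 34²) = √(83536.3317 + 1156) = √84692.3317 = 291.019470
L = 5.5 × 291.019470 = 1600.607082
V = π·1² × L = 3.141593 × 1600.607082 = 5028.455452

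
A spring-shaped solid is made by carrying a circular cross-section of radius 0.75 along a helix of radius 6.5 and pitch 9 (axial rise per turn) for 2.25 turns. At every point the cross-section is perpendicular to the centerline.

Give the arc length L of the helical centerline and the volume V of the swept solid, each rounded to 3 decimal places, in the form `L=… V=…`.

L=94.096 V=166.282

2πR = 2π·6.5 = 40.840704
per-turn = √(40.840704² + 9²) = √(1667.9631 + 81) = √1748.9631 = 41.820607
L = 2.25 × 41.820607 = 94.096365
V = π·0.75² × L = 1.767146 × 94.096365 = 166.282003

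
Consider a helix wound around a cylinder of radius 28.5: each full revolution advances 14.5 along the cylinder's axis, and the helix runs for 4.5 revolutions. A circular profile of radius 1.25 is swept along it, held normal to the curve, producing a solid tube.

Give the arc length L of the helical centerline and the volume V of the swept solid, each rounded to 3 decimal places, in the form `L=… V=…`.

2πR = 2π·28.5 = 179.070781
per-turn = √(179.070781² + 14.5²) = √(32066.3447 + 210.25) = √32276.5947 = 179.656880
L = 4.5 × 179.656880 = 808.455962
V = π·1.25² × L = 4.908739 × 808.455962 = 3968.498924

L=808.456 V=3968.499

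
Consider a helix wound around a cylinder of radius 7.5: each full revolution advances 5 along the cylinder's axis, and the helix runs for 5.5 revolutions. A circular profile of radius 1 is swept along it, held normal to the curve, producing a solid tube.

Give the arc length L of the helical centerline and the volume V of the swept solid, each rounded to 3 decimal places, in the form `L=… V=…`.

L=260.636 V=818.813

2πR = 2π·7.5 = 47.123890
per-turn = √(47.123890² + 5²) = √(2220.6610 + 25) = √2245.6610 = 47.388406
L = 5.5 × 47.388406 = 260.636231
V = π·1² × L = 3.141593 × 260.636231 = 818.812869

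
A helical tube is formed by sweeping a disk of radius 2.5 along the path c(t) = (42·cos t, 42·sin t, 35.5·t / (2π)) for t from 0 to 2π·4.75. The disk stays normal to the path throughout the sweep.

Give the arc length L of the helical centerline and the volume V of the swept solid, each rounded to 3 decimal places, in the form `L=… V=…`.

L=1264.787 V=24834.028

2πR = 2π·42 = 263.893783
per-turn = √(263.893783² + 35.5²) = √(69639.9287 + 1260.25) = √70900.1787 = 266.270875
L = 4.75 × 266.270875 = 1264.786654
V = π·2.5² × L = 19.634954 × 1264.786654 = 24834.027884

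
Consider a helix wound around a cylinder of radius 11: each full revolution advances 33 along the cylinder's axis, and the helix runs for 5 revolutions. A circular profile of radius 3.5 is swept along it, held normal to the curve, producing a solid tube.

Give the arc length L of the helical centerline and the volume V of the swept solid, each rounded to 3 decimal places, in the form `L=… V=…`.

2πR = 2π·11 = 69.115038
per-turn = √(69.115038² + 33²) = √(4776.8885 + 1089) = √5865.8885 = 76.589089
L = 5 × 76.589089 = 382.945444
V = π·3.5² × L = 38.484510 × 382.945444 = 14737.467780

L=382.945 V=14737.468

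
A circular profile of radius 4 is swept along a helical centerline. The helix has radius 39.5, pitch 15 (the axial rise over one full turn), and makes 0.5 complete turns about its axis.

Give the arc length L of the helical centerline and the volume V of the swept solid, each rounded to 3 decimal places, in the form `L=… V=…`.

L=124.319 V=6248.972

2πR = 2π·39.5 = 248.185820
per-turn = √(248.185820² + 15²) = √(61596.2011 + 225) = √61821.2011 = 248.638696
L = 0.5 × 248.638696 = 124.319348
V = π·4² × L = 50.265482 × 124.319348 = 6248.972002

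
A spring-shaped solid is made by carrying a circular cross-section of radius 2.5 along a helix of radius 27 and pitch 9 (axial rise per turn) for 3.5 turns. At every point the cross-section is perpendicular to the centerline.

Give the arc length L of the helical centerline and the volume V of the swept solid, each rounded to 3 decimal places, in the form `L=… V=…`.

2πR = 2π·27 = 169.646003
per-turn = √(169.646003² + 9²) = √(28779.7664 + 81) = √28860.7664 = 169.884568
L = 3.5 × 169.884568 = 594.595988
V = π·2.5² × L = 19.634954 × 594.595988 = 11674.864921

L=594.596 V=11674.865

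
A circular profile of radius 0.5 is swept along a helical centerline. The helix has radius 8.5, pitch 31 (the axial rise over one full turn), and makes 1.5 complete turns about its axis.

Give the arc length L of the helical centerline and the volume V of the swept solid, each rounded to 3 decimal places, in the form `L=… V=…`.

2πR = 2π·8.5 = 53.407075
per-turn = √(53.407075² + 31²) = √(2852.3157 + 961) = √3813.3157 = 61.752050
L = 1.5 × 61.752050 = 92.628075
V = π·0.5² × L = 0.785398 × 92.628075 = 72.749920

L=92.628 V=72.750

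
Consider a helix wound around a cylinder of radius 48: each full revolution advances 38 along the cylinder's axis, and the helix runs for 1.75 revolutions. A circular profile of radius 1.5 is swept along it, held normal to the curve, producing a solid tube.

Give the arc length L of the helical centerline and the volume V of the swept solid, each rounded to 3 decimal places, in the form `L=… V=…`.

2πR = 2π·48 = 301.592895
per-turn = √(301.592895² + 38²) = √(90958.2742 + 1444) = √92402.2742 = 303.977424
L = 1.75 × 303.977424 = 531.960492
V = π·1.5² × L = 7.068583 × 531.960492 = 3760.207138

L=531.960 V=3760.207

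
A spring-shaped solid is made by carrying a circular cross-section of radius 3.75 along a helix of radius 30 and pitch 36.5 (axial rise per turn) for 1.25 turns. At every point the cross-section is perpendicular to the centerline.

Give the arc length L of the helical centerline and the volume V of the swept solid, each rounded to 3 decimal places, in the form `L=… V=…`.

2πR = 2π·30 = 188.495559
per-turn = √(188.495559² + 36.5²) = √(35530.5758 + 1332.25) = √36862.8258 = 191.996942
L = 1.25 × 191.996942 = 239.996178
V = π·3.75² × L = 44.178647 × 239.996178 = 10602.706348

L=239.996 V=10602.706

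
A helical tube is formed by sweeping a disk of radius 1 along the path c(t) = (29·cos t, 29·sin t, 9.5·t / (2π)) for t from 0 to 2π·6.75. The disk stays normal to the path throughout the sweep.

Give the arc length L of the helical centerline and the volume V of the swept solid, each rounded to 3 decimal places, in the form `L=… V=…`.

L=1231.604 V=3869.198

2πR = 2π·29 = 182.212374
per-turn = √(182.212374² + 9.5²) = √(33201.3492 + 90.25) = √33291.5992 = 182.459856
L = 6.75 × 182.459856 = 1231.604031
V = π·1² × L = 3.141593 × 1231.604031 = 3869.198175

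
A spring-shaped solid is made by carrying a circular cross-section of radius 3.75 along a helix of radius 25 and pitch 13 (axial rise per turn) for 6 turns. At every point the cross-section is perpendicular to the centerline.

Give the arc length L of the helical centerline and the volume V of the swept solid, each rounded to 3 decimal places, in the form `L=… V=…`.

2πR = 2π·25 = 157.079633
per-turn = √(157.079633² + 13²) = √(24674.0110 + 169) = √24843.0110 = 157.616658
L = 6 × 157.616658 = 945.699950
V = π·3.75² × L = 44.178647 × 945.699950 = 41779.743982

L=945.700 V=41779.744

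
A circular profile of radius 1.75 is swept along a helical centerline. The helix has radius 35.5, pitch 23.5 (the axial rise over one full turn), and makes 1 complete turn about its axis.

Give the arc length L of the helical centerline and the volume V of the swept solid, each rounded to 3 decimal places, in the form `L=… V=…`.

L=224.288 V=2157.900

2πR = 2π·35.5 = 223.053078
per-turn = √(223.053078² + 23.5²) = √(49752.6758 + 552.25) = √50304.9258 = 224.287596
L = 1 × 224.287596 = 224.287596
V = π·1.75² × L = 9.621128 × 224.287596 = 2157.899560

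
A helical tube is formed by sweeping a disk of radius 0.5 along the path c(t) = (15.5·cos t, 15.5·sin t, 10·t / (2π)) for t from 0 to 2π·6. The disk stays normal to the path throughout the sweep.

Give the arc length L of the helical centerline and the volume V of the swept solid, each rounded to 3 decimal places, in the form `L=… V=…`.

2πR = 2π·15.5 = 97.389372
per-turn = √(97.389372² + 10²) = √(9484.6898 + 100) = √9584.6898 = 97.901429
L = 6 × 97.901429 = 587.408575
V = π·0.5² × L = 0.785398 × 587.408575 = 461.349616

L=587.409 V=461.350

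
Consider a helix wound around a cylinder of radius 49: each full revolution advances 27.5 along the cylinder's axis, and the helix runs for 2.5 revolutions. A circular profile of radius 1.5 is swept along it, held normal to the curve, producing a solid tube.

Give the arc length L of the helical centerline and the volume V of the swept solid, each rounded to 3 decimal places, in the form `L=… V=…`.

L=772.755 V=5462.280

2πR = 2π·49 = 307.876080
per-turn = √(307.876080² + 27.5²) = √(94787.6807 + 756.25) = √95543.9307 = 309.101813
L = 2.5 × 309.101813 = 772.754532
V = π·1.5² × L = 7.068583 × 772.754532 = 5462.279911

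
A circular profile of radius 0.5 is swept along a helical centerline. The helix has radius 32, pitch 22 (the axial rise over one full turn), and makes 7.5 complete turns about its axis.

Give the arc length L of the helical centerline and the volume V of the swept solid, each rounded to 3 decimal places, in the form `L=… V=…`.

L=1516.965 V=1191.421

2πR = 2π·32 = 201.061930
per-turn = √(201.061930² + 22²) = √(40425.8996 + 484) = √40909.8996 = 202.261958
L = 7.5 × 202.261958 = 1516.964684
V = π·0.5² × L = 0.785398 × 1516.964684 = 1191.421277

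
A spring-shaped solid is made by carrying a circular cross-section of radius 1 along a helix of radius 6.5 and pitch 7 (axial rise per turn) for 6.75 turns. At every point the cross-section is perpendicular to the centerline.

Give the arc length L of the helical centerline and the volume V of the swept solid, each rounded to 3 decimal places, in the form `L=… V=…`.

2πR = 2π·6.5 = 40.840704
per-turn = √(40.840704² + 7²) = √(1667.9631 + 49) = √1716.9631 = 41.436254
L = 6.75 × 41.436254 = 279.694714
V = π·1² × L = 3.141593 × 279.694714 = 878.686860

L=279.695 V=878.687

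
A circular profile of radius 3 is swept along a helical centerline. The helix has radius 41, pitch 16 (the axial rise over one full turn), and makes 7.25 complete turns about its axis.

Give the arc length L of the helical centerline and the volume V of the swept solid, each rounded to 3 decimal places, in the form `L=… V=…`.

2πR = 2π·41 = 257.610598
per-turn = √(257.610598² + 16²) = √(66363.2200 + 256) = √66619.2200 = 258.106993
L = 7.25 × 258.106993 = 1871.275701
V = π·3² × L = 28.274334 × 1871.275701 = 52909.073969

L=1871.276 V=52909.074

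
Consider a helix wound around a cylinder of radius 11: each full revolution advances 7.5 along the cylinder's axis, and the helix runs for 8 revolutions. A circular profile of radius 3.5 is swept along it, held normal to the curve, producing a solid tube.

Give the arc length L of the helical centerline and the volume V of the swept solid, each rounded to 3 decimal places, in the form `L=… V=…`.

2πR = 2π·11 = 69.115038
per-turn = √(69.115038² + 7.5²) = √(4776.8885 + 56.25) = √4833.1385 = 69.520778
L = 8 × 69.520778 = 556.166221
V = π·3.5² × L = 38.484510 × 556.166221 = 21403.784516

L=556.166 V=21403.785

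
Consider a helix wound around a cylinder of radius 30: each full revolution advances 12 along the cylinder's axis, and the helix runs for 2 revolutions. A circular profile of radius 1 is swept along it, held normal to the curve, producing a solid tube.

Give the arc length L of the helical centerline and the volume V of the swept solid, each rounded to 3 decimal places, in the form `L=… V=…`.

L=377.754 V=1186.750

2πR = 2π·30 = 188.495559
per-turn = √(188.495559² + 12²) = √(35530.5758 + 144) = √35674.5758 = 188.877145
L = 2 × 188.877145 = 377.754290
V = π·1² × L = 3.141593 × 377.754290 = 1186.750101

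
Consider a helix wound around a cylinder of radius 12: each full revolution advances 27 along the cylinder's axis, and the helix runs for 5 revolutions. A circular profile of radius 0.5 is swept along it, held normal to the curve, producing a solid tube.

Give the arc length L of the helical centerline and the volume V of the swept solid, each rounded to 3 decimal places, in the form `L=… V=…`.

2πR = 2π·12 = 75.398224
per-turn = √(75.398224² + 27²) = √(5684.8921 + 729) = √6413.8921 = 80.086779
L = 5 × 80.086779 = 400.433894
V = π·0.5² × L = 0.785398 × 400.433894 = 314.500045

L=400.434 V=314.500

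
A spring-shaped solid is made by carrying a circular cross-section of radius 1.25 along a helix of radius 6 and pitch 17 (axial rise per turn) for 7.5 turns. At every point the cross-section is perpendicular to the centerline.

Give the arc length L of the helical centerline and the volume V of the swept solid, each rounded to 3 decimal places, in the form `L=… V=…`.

2πR = 2π·6 = 37.699112
per-turn = √(37.699112² + 17²) = √(1421.2230 + 289) = √1710.2230 = 41.354843
L = 7.5 × 41.354843 = 310.161322
V = π·1.25² × L = 4.908739 × 310.161322 = 1522.500829

L=310.161 V=1522.501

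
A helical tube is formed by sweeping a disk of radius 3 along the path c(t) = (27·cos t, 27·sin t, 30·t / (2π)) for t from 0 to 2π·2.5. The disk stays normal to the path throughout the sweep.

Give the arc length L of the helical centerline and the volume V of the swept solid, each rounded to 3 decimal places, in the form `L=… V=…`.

2πR = 2π·27 = 169.646003
per-turn = √(169.646003² + 30²) = √(28779.7664 + 900) = √29679.7664 = 172.278166
L = 2.5 × 172.278166 = 430.695415
V = π·3² × L = 28.274334 × 430.695415 = 12177.625956

L=430.695 V=12177.626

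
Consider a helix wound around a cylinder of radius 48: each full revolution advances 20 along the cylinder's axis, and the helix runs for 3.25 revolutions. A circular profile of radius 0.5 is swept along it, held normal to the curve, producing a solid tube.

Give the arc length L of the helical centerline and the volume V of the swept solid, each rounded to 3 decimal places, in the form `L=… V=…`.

2πR = 2π·48 = 301.592895
per-turn = √(301.592895² + 20²) = √(90958.2742 + 400) = √91358.2742 = 302.255313
L = 3.25 × 302.255313 = 982.329767
V = π·0.5² × L = 0.785398 × 982.329767 = 771.519995

L=982.330 V=771.520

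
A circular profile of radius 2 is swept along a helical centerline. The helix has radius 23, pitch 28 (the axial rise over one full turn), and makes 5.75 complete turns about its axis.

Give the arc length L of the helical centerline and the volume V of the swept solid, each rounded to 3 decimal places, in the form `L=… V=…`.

2πR = 2π·23 = 144.513262
per-turn = √(144.513262² + 28²) = √(20884.0829 + 784) = √21668.0829 = 147.200825
L = 5.75 × 147.200825 = 846.404744
V = π·2² × L = 12.566371 × 846.404744 = 10636.235708

L=846.405 V=10636.236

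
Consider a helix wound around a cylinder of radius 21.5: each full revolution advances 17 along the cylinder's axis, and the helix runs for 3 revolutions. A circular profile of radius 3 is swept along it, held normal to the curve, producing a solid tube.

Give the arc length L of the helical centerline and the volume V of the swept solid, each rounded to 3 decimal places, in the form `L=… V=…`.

L=408.462 V=11548.987

2πR = 2π·21.5 = 135.088484
per-turn = √(135.088484² + 17²) = √(18248.8985 + 289) = √18537.8985 = 136.153952
L = 3 × 136.153952 = 408.461855
V = π·3² × L = 28.274334 × 408.461855 = 11548.986861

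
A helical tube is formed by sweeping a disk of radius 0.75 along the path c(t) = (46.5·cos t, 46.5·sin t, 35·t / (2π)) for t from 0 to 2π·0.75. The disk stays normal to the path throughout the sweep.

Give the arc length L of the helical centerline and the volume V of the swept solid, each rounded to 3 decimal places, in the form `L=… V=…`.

2πR = 2π·46.5 = 292.168117
per-turn = √(292.168117² + 35²) = √(85362.2085 + 1225) = √86587.2085 = 294.257045
L = 0.75 × 294.257045 = 220.692784
V = π·0.75² × L = 1.767146 × 220.692784 = 389.996341

L=220.693 V=389.996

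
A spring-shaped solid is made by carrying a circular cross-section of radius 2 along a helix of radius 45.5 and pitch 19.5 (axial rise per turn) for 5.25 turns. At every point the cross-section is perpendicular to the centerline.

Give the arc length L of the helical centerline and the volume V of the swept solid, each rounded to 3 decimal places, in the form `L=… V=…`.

2πR = 2π·45.5 = 285.884931
per-turn = √(285.884931² + 19.5²) = √(81730.1940 + 380.25) = √82110.4440 = 286.549200
L = 5.25 × 286.549200 = 1504.383300
V = π·2² × L = 12.566371 × 1504.383300 = 18904.638097

L=1504.383 V=18904.638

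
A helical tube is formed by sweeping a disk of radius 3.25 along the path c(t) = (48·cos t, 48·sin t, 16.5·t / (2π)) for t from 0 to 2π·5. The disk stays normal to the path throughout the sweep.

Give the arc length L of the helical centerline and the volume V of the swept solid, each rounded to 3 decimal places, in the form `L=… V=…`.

L=1510.220 V=50113.725

2πR = 2π·48 = 301.592895
per-turn = √(301.592895² + 16.5²) = √(90958.2742 + 272.25) = √91230.5242 = 302.043911
L = 5 × 302.043911 = 1510.219555
V = π·3.25² × L = 33.183072 × 1510.219555 = 50113.724836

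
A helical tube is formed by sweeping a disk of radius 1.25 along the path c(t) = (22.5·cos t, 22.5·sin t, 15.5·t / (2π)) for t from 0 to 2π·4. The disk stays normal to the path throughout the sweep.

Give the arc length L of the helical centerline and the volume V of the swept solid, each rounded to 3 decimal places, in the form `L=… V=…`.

2πR = 2π·22.5 = 141.371669
per-turn = √(141.371669² + 15.5²) = √(19985.9489 + 240.25) = √20226.1989 = 142.218842
L = 4 × 142.218842 = 568.875366
V = π·1.25² × L = 4.908739 × 568.875366 = 2792.460425

L=568.875 V=2792.460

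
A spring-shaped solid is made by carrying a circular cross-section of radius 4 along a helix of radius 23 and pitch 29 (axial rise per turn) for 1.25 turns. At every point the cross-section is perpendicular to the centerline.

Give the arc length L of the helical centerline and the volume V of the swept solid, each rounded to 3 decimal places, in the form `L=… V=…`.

L=184.243 V=9261.058

2πR = 2π·23 = 144.513262
per-turn = √(144.513262² + 29²) = √(20884.0829 + 841) = √21725.0829 = 147.394311
L = 1.25 × 147.394311 = 184.242889
V = π·4² × L = 50.265482 × 184.242889 = 9261.057692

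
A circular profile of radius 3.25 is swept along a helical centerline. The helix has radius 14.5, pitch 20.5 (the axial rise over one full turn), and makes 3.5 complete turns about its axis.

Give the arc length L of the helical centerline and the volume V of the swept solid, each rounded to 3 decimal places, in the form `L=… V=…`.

L=326.844 V=10845.698

2πR = 2π·14.5 = 91.106187
per-turn = √(91.106187² + 20.5²) = √(8300.3373 + 420.25) = √8720.5873 = 93.384085
L = 3.5 × 93.384085 = 326.844297
V = π·3.25² × L = 33.183072 × 326.844297 = 10845.697970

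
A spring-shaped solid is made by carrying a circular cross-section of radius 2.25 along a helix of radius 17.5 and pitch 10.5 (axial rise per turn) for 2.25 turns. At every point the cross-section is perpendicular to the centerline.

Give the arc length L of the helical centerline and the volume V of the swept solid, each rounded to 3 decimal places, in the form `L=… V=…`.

L=248.526 V=3952.633

2πR = 2π·17.5 = 109.955743
per-turn = √(109.955743² + 10.5²) = √(12090.2654 + 110.25) = √12200.5154 = 110.455943
L = 2.25 × 110.455943 = 248.525872
V = π·2.25² × L = 15.904313 × 248.525872 = 3952.633213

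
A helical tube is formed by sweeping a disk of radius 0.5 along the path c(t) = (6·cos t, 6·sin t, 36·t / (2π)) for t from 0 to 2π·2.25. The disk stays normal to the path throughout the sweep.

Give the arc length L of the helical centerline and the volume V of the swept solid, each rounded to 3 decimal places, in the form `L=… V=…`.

2πR = 2π·6 = 37.699112
per-turn = √(37.699112² + 36²) = √(1421.2230 + 1296) = √2717.2230 = 52.126989
L = 2.25 × 52.126989 = 117.285726
V = π·0.5² × L = 0.785398 × 117.285726 = 92.115994

L=117.286 V=92.116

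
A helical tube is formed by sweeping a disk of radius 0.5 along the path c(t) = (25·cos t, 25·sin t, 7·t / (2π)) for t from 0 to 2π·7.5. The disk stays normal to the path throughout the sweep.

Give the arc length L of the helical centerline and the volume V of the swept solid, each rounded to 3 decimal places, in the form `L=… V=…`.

2πR = 2π·25 = 157.079633
per-turn = √(157.079633² + 7²) = √(24674.0110 + 49) = √24723.0110 = 157.235527
L = 7.5 × 157.235527 = 1179.266454
V = π·0.5² × L = 0.785398 × 1179.266454 = 926.193707

L=1179.266 V=926.194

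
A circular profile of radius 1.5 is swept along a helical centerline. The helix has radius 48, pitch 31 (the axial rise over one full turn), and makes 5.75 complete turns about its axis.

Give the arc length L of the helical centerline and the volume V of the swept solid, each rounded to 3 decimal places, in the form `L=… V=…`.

2πR = 2π·48 = 301.592895
per-turn = √(301.592895² + 31²) = √(90958.2742 + 961) = √91919.2742 = 303.181916
L = 5.75 × 303.181916 = 1743.296017
V = π·1.5² × L = 7.068583 × 1743.296017 = 12322.633408

L=1743.296 V=12322.633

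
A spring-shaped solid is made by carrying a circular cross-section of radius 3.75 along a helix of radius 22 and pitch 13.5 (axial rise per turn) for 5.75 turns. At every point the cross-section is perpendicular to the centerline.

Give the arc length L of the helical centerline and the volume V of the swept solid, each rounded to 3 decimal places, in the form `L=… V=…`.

L=798.605 V=35281.266

2πR = 2π·22 = 138.230077
per-turn = √(138.230077² + 13.5²) = √(19107.5541 + 182.25) = √19289.8041 = 138.887739
L = 5.75 × 138.887739 = 798.604501
V = π·3.75² × L = 44.178647 × 798.604501 = 35281.266088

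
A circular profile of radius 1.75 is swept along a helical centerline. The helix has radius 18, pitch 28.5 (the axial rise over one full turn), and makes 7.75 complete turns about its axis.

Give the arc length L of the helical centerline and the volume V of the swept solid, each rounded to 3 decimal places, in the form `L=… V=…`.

2πR = 2π·18 = 113.097336
per-turn = √(113.097336² + 28.5²) = √(12791.0073 + 812.25) = √13603.2573 = 116.633003
L = 7.75 × 116.633003 = 903.905770
V = π·1.75² × L = 9.621128 × 903.905770 = 8696.592667

L=903.906 V=8696.593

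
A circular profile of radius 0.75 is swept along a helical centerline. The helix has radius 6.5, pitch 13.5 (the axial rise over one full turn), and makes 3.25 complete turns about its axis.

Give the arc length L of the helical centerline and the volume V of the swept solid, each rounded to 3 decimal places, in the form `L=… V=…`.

2πR = 2π·6.5 = 40.840704
per-turn = √(40.840704² + 13.5²) = √(1667.9631 + 182.25) = √1850.2131 = 43.014104
L = 3.25 × 43.014104 = 139.795838
V = π·0.75² × L = 1.767146 × 139.795838 = 247.039637

L=139.796 V=247.040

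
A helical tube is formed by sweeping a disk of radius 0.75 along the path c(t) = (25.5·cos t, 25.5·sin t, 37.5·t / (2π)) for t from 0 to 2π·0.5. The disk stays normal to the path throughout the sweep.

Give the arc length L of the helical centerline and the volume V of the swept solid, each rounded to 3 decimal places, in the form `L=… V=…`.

2πR = 2π·25.5 = 160.221225
per-turn = √(160.221225² + 37.5²) = √(25670.8410 + 1406.25) = √27077.0910 = 164.551181
L = 0.5 × 164.551181 = 82.275590
V = π·0.75² × L = 1.767146 × 82.275590 = 145.392969

L=82.276 V=145.393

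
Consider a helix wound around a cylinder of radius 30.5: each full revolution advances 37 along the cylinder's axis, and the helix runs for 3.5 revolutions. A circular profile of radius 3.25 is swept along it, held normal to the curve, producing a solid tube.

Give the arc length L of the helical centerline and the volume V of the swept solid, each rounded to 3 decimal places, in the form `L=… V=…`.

L=683.117 V=22667.925

2πR = 2π·30.5 = 191.637152
per-turn = √(191.637152² + 37²) = √(36724.7980 + 1369) = √38093.7980 = 195.176325
L = 3.5 × 195.176325 = 683.117139
V = π·3.25² × L = 33.183072 × 683.117139 = 22667.925474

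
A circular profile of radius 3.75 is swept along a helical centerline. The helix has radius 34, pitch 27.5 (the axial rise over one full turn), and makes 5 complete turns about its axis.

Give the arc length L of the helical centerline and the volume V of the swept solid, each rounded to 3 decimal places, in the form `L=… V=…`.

2πR = 2π·34 = 213.628300
per-turn = √(213.628300² + 27.5²) = √(45637.0508 + 756.25) = √46393.3008 = 215.391041
L = 5 × 215.391041 = 1076.955207
V = π·3.75² × L = 44.178647 × 1076.955207 = 47578.423610

L=1076.955 V=47578.424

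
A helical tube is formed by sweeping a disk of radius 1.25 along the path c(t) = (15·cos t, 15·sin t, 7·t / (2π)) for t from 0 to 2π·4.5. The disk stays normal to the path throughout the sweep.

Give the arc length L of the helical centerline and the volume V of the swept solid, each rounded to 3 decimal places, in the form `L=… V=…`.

L=425.283 V=2087.604

2πR = 2π·15 = 94.247780
per-turn = √(94.247780² + 7²) = √(8882.6440 + 49) = √8931.6440 = 94.507375
L = 4.5 × 94.507375 = 425.283188
V = π·1.25² × L = 4.908739 × 425.283188 = 2087.603969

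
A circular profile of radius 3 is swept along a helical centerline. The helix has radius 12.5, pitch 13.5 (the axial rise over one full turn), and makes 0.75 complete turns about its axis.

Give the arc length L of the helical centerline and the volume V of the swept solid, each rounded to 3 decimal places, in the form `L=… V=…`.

L=59.769 V=1689.920

2πR = 2π·12.5 = 78.539816
per-turn = √(78.539816² + 13.5²) = √(6168.5028 + 182.25) = √6350.7528 = 79.691610
L = 0.75 × 79.691610 = 59.768708
V = π·3² × L = 28.274334 × 59.768708 = 1689.920398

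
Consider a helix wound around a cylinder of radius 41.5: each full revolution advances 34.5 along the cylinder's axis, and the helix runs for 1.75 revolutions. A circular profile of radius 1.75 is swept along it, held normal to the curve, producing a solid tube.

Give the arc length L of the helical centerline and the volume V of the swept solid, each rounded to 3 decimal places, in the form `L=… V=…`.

L=460.293 V=4428.539

2πR = 2π·41.5 = 260.752190
per-turn = √(260.752190² + 34.5²) = √(67991.7047 + 1190.25) = √69181.9547 = 263.024628
L = 1.75 × 263.024628 = 460.293098
V = π·1.75² × L = 9.621128 × 460.293098 = 4428.538587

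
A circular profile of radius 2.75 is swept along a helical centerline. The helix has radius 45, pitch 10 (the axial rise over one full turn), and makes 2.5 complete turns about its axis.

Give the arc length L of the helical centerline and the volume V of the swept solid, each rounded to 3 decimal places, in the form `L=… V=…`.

2πR = 2π·45 = 282.743339
per-turn = √(282.743339² + 10²) = √(79943.7956 + 100) = √80043.7956 = 282.920122
L = 2.5 × 282.920122 = 707.300306
V = π·2.75² × L = 23.758294 × 707.300306 = 16804.248928

L=707.300 V=16804.249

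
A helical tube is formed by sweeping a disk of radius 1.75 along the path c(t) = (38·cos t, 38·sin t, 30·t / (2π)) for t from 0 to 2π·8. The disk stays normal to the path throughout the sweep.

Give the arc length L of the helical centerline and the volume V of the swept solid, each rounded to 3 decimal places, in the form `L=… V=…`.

L=1925.107 V=18521.701

2πR = 2π·38 = 238.761042
per-turn = √(238.761042² + 30²) = √(57006.8350 + 900) = √57906.8350 = 240.638391
L = 8 × 240.638391 = 1925.107125
V = π·1.75² × L = 9.621128 × 1925.107125 = 18521.701100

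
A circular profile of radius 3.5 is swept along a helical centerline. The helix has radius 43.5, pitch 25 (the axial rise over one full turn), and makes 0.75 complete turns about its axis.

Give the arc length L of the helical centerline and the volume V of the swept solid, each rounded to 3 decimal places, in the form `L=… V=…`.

2πR = 2π·43.5 = 273.318561
per-turn = √(273.318561² + 25²) = √(74703.0357 + 625) = √75328.0357 = 274.459534
L = 0.75 × 274.459534 = 205.844650
V = π·3.5² × L = 38.484510 × 205.844650 = 7921.830507

L=205.845 V=7921.831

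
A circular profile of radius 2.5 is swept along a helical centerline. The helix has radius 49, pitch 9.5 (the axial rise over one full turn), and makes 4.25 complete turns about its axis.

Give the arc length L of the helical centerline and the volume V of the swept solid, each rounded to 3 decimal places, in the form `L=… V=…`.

2πR = 2π·49 = 307.876080
per-turn = √(307.876080² + 9.5²) = √(94787.6807 + 90.25) = √94877.9307 = 308.022614
L = 4.25 × 308.022614 = 1309.096109
V = π·2.5² × L = 19.634954 × 1309.096109 = 25704.041994

L=1309.096 V=25704.042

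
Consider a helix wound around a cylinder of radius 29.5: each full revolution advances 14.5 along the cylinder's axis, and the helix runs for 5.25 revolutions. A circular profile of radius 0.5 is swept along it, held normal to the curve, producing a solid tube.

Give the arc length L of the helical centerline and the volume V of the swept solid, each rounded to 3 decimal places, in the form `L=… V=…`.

L=976.081 V=766.613

2πR = 2π·29.5 = 185.353967
per-turn = √(185.353967² + 14.5²) = √(34356.0929 + 210.25) = √34566.3429 = 185.920260
L = 5.25 × 185.920260 = 976.081363
V = π·0.5² × L = 0.785398 × 976.081363 = 766.612510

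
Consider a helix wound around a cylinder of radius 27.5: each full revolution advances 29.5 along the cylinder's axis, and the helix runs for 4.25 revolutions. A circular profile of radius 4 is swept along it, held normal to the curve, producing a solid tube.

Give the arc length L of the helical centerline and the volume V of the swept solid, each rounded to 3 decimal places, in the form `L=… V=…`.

2πR = 2π·27.5 = 172.787596
per-turn = √(172.787596² + 29.5²) = √(29855.5533 + 870.25) = √30725.8033 = 175.287773
L = 4.25 × 175.287773 = 744.973035
V = π·4² × L = 50.265482 × 744.973035 = 37446.429004

L=744.973 V=37446.429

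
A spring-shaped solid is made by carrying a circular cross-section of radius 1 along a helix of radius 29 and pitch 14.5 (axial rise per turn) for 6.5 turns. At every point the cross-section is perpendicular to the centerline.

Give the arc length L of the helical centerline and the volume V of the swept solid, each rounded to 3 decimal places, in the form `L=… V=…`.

2πR = 2π·29 = 182.212374
per-turn = √(182.212374² + 14.5²) = √(33201.3492 + 210.25) = √33411.5992 = 182.788400
L = 6.5 × 182.788400 = 1188.124601
V = π·1² × L = 3.141593 × 1188.124601 = 3732.603517

L=1188.125 V=3732.604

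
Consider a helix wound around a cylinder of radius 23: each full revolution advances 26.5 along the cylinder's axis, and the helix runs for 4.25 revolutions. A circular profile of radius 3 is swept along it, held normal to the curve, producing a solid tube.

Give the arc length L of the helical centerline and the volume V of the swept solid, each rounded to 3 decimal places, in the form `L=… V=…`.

2πR = 2π·23 = 144.513262
per-turn = √(144.513262² + 26.5²) = √(20884.0829 + 702.25) = √21586.3329 = 146.922881
L = 4.25 × 146.922881 = 624.422244
V = π·3² × L = 28.274334 × 624.422244 = 17655.122998

L=624.422 V=17655.123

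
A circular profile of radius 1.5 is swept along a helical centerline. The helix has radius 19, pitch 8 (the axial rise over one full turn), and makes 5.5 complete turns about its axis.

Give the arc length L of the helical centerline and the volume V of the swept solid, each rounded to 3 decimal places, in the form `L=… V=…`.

2πR = 2π·19 = 119.380521
per-turn = √(119.380521² + 8²) = √(14251.7088 + 64) = √14315.7088 = 119.648271
L = 5.5 × 119.648271 = 658.065491
V = π·1.5² × L = 7.068583 × 658.065491 = 4651.590849

L=658.065 V=4651.591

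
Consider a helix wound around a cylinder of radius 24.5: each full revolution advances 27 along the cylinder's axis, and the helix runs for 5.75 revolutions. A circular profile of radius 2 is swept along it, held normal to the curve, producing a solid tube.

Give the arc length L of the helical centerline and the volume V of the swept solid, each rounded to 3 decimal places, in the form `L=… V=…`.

L=898.656 V=11292.840

2πR = 2π·24.5 = 153.938040
per-turn = √(153.938040² + 27²) = √(23696.9202 + 729) = √24425.9202 = 156.287940
L = 5.75 × 156.287940 = 898.655655
V = π·2² × L = 12.566371 × 898.655655 = 11292.840010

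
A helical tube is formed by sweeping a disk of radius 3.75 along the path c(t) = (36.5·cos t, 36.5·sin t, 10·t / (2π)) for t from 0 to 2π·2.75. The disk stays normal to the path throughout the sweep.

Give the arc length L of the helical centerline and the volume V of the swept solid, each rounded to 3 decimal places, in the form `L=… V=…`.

2πR = 2π·36.5 = 229.336264
per-turn = √(229.336264² + 10²) = √(52595.1219 + 100) = √52695.1219 = 229.554181
L = 2.75 × 229.554181 = 631.273997
V = π·3.75² × L = 44.178647 × 631.273997 = 27888.830869

L=631.274 V=27888.831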